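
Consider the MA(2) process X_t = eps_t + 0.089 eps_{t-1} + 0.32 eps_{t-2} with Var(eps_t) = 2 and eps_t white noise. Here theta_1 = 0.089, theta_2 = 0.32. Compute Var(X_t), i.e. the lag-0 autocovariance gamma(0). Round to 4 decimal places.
\gamma(0) = 2.2206

For an MA(q) process X_t = eps_t + sum_i theta_i eps_{t-i} with
Var(eps_t) = sigma^2, the variance is
  gamma(0) = sigma^2 * (1 + sum_i theta_i^2).
  sum_i theta_i^2 = (0.089)^2 + (0.32)^2 = 0.007921 + 0.1024 = 0.110321.
  gamma(0) = 2 * (1 + 0.110321) = 2 * 1.110321 = 2.220642, which rounds to 2.2206.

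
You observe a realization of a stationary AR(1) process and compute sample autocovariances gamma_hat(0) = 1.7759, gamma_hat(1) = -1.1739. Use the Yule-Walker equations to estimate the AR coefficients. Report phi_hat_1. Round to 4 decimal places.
\hat\phi_{1} = -0.6610

The Yule-Walker equations for an AR(p) process read, in matrix form,
  Gamma_p phi = r_p,   with   (Gamma_p)_{ij} = gamma(|i - j|),
                       (r_p)_i = gamma(i),   i,j = 1..p.
Substitute the sample gammas (Toeplitz matrix and right-hand side of size 1):
  Gamma_p = [[1.7759]]
  r_p     = [-1.1739]
With p = 1 this is the single equation gamma(0) phi_1 = gamma(1):
  phi_hat_1 = gamma(1) / gamma(0) = -1.1739 / 1.7759 = -0.6610.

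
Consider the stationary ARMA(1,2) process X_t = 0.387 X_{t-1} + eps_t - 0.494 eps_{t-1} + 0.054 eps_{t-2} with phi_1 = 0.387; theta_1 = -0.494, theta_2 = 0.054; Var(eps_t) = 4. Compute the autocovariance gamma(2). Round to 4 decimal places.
\gamma(2) = 0.0484

Multiply the model equation by X_{t-k} and take expectations. With theta_0 = psi_0 = 1 and psi_j the MA(infinity) weights, this gives
  gamma(k) - sum_i phi_i gamma(k-i) = c_k,
  c_k = sigma^2 * sum_{j=k..q} theta_j psi_{j-k}   (c_k = 0 for k > q),
using gamma(-m) = gamma(m).
psi-weights needed (psi_j = theta_j + sum_i phi_i psi_{j-i}):
  psi_1 = theta_1 + phi_1 = -0.494 + (0.387) = -0.107
  psi_2 = theta_2 + phi_1 psi_1 = 0.054 + (0.387)(-0.107) = 0.012591
Right-hand sides:
  c_0 = sigma^2 (1 + theta_1 psi_1 + theta_2 psi_2) = 4 * (1 + (-0.494)(-0.107) + (0.054)(0.012591)) = 4 * 1.053538 = 4.214152
  c_1 = sigma^2 (theta_1 + theta_2 psi_1) = 4 * (-0.494 + (0.054)(-0.107)) = -1.999112
  c_2 = sigma^2 theta_2 = 4 * (0.054) = 0.216
Equations for k = 0 and k = 1 (AR order 1):
  gamma(0) = phi_1 gamma(1) + c_0
  gamma(1) = phi_1 gamma(0) + c_1
Substituting the second into the first: gamma(0) (1 - phi_1^2) = c_0 + phi_1 c_1, so
  gamma(0) = (c_0 + phi_1 c_1) / (1 - phi_1^2) = (4.214152 + (0.387)(-1.999112)) / (1 - (0.387)^2) = 3.440495 / 0.850231 = 4.046542.
  gamma(1) = phi_1 gamma(0) + c_1 = (0.387)(4.046542) + (-1.999112) = -0.4331.
For k = 2: gamma(2) = phi_1 gamma(1) + c_2
  = (0.387)(-0.4331) + (0.216) = 0.04839.
Therefore gamma(2) = 0.0484 (to 4 decimal places).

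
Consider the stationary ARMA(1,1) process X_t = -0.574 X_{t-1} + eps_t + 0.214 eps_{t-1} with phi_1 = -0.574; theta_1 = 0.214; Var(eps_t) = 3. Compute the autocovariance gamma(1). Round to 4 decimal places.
\gamma(1) = -1.4128

Multiply the model equation by X_{t-k} and take expectations. With theta_0 = psi_0 = 1 and psi_j the MA(infinity) weights, this gives
  gamma(k) - sum_i phi_i gamma(k-i) = c_k,
  c_k = sigma^2 * sum_{j=k..q} theta_j psi_{j-k}   (c_k = 0 for k > q),
using gamma(-m) = gamma(m).
psi-weights needed (psi_j = theta_j + sum_i phi_i psi_{j-i}):
  psi_1 = theta_1 + phi_1 = 0.214 + (-0.574) = -0.36
Right-hand sides:
  c_0 = sigma^2 (1 + theta_1 psi_1) = 3 * (1 + (0.214)(-0.36)) = 3 * 0.92296 = 2.76888
  c_1 = sigma^2 theta_1 = 3 * (0.214) = 0.642
  c_2 = 0
Equations for k = 0 and k = 1 (AR order 1):
  gamma(0) = phi_1 gamma(1) + c_0
  gamma(1) = phi_1 gamma(0) + c_1
Substituting the second into the first: gamma(0) (1 - phi_1^2) = c_0 + phi_1 c_1, so
  gamma(0) = (c_0 + phi_1 c_1) / (1 - phi_1^2) = (2.76888 + (-0.574)(0.642)) / (1 - (-0.574)^2) = 2.400372 / 0.670524 = 3.579845.
  gamma(1) = phi_1 gamma(0) + c_1 = (-0.574)(3.579845) + (0.642) = -1.412831.
Therefore gamma(1) = -1.4128 (to 4 decimal places).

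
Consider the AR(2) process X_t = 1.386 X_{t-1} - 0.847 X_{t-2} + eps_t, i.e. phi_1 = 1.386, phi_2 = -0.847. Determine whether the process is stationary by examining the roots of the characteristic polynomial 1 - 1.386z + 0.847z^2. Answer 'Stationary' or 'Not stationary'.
\text{Stationary}

The AR(p) characteristic polynomial is P(z) = 1 - 1.386z + 0.847z^2.
Stationarity requires all roots to lie outside the unit circle, i.e. |z| > 1 for every root.
Set 1 + (-1.386) z + (0.847) z^2 = 0, i.e. a z^2 + b z + c = 0 with a = 0.847, b = -1.386, c = 1.
Discriminant D = b^2 - 4ac = (-1.386)^2 - 4*(0.847)*1 = 1.920996 - (3.388) = -1.467004.
D < 0, so the roots are the complex-conjugate pair z = (-b +/- i sqrt(-D)) / (2a) = 0.8182 +/- 0.715i.
For a conjugate pair |z|^2 = z * conj(z) = (product of roots) = c/a = 1/(0.847) = 1.180638, so |z| = sqrt(1.180638) = 1.0866 for both roots.
Moduli of all roots: 1.0866, 1.0866.
All moduli strictly greater than 1? Yes.
Verdict: Stationary.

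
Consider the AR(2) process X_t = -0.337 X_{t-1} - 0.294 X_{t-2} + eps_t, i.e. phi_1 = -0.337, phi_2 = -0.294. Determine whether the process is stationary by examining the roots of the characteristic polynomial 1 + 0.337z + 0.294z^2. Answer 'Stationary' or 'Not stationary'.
\text{Stationary}

The AR(p) characteristic polynomial is P(z) = 1 + 0.337z + 0.294z^2.
Stationarity requires all roots to lie outside the unit circle, i.e. |z| > 1 for every root.
Set 1 + (0.337) z + (0.294) z^2 = 0, i.e. a z^2 + b z + c = 0 with a = 0.294, b = 0.337, c = 1.
Discriminant D = b^2 - 4ac = (0.337)^2 - 4*(0.294)*1 = 0.113569 - (1.176) = -1.062431.
D < 0, so the roots are the complex-conjugate pair z = (-b +/- i sqrt(-D)) / (2a) = -0.5731 +/- 1.753i.
For a conjugate pair |z|^2 = z * conj(z) = (product of roots) = c/a = 1/(0.294) = 3.401361, so |z| = sqrt(3.401361) = 1.8443 for both roots.
Moduli of all roots: 1.8443, 1.8443.
All moduli strictly greater than 1? Yes.
Verdict: Stationary.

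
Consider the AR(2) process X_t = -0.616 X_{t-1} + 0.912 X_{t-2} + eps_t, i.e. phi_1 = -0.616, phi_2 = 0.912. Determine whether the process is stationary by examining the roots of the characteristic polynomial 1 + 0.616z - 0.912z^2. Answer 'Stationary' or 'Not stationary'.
\text{Not stationary}

The AR(p) characteristic polynomial is P(z) = 1 + 0.616z - 0.912z^2.
Stationarity requires all roots to lie outside the unit circle, i.e. |z| > 1 for every root.
Set 1 + (0.616) z + (-0.912) z^2 = 0, i.e. a z^2 + b z + c = 0 with a = -0.912, b = 0.616, c = 1.
Discriminant D = b^2 - 4ac = (0.616)^2 - 4*(-0.912)*1 = 0.379456 - (-3.648) = 4.027456.
D >= 0, so the roots are real: z = (-b +/- sqrt(D)) / (2a) = (-0.616 +/- 2.006852) / (-1.824).
  z_1 = (-0.616 + 2.006852) / (-1.824) = -0.7625,   |z_1| = 0.7625.
  z_2 = (-0.616 - 2.006852) / (-1.824) = 1.438,   |z_2| = 1.438.
Moduli of all roots: 0.7625, 1.4380.
All moduli strictly greater than 1? No.
Verdict: Not stationary.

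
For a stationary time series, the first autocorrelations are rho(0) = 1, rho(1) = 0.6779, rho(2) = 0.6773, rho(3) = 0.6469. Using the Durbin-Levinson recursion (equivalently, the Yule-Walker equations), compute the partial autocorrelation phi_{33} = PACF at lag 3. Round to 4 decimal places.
\phi_{33} = 0.2200

The PACF at lag k is phi_{kk}, the last component of the solution
to the Yule-Walker system G_k phi = r_k where
  (G_k)_{ij} = rho(|i - j|), (r_k)_i = rho(i), i,j = 1..k.
Equivalently, Durbin-Levinson gives phi_{kk} iteratively:
  phi_{11} = rho(1)
  phi_{kk} = [rho(k) - sum_{j=1..k-1} phi_{k-1,j} rho(k-j)]
            / [1 - sum_{j=1..k-1} phi_{k-1,j} rho(j)],
  phi_{k,j} = phi_{k-1,j} - phi_{kk} phi_{k-1,k-j},  j = 1..k-1.
Step k = 1:
  phi_11 = rho(1) = 0.6779.
Step k = 2:
  phi_22 = [rho(2) - phi_11 rho(1)] / [1 - phi_11 rho(1)] = [0.6773 - (0.6779)(0.6779)] / [1 - (0.6779)(0.6779)]
         = 0.21775159 / 0.54045159 = 0.402907.
  Update: phi_21 = phi_11 - phi_22 phi_11 = 0.6779 - (0.402907)(0.6779) = 0.40477.
Step k = 3:
  phi_33 = [rho(3) - phi_21 rho(2) - phi_22 rho(1)] / [1 - phi_21 rho(1) - phi_22 rho(2)]
    numerator   = 0.6469 - (0.40477)(0.6773) - (0.402907)(0.6779) = 0.09961912
    denominator = 1 - (0.40477)(0.6779) - (0.402907)(0.6773) = 0.45271801
  phi_33 = 0.09961912 / 0.45271801 = 0.22.
Therefore phi_{33} = 0.2200.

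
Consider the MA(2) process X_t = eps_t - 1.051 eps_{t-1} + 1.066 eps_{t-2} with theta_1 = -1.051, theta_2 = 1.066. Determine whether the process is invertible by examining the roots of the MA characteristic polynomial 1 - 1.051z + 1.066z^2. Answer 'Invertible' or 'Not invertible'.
\text{Not invertible}

The MA(q) characteristic polynomial is P(z) = 1 - 1.051z + 1.066z^2.
Invertibility requires all roots to lie outside the unit circle, i.e. |z| > 1 for every root.
Set 1 + (-1.051) z + (1.066) z^2 = 0, i.e. a z^2 + b z + c = 0 with a = 1.066, b = -1.051, c = 1.
Discriminant D = b^2 - 4ac = (-1.051)^2 - 4*(1.066)*1 = 1.104601 - (4.264) = -3.159399.
D < 0, so the roots are the complex-conjugate pair z = (-b +/- i sqrt(-D)) / (2a) = 0.493 +/- 0.8337i.
For a conjugate pair |z|^2 = z * conj(z) = (product of roots) = c/a = 1/(1.066) = 0.938086, so |z| = sqrt(0.938086) = 0.9685 for both roots.
Moduli of all roots: 0.9685, 0.9685.
All moduli strictly greater than 1? No.
Verdict: Not invertible.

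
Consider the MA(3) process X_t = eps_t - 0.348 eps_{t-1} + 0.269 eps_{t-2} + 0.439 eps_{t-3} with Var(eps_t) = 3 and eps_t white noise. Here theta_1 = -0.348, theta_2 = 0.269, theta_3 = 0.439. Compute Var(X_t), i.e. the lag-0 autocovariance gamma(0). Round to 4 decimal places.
\gamma(0) = 4.1586

For an MA(q) process X_t = eps_t + sum_i theta_i eps_{t-i} with
Var(eps_t) = sigma^2, the variance is
  gamma(0) = sigma^2 * (1 + sum_i theta_i^2).
  sum_i theta_i^2 = (-0.348)^2 + (0.269)^2 + (0.439)^2 = 0.121104 + 0.072361 + 0.192721 = 0.386186.
  gamma(0) = 3 * (1 + 0.386186) = 3 * 1.386186 = 4.158558, which rounds to 4.1586.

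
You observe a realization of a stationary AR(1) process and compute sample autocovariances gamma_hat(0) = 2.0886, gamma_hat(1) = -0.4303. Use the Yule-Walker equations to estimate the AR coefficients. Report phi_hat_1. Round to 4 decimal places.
\hat\phi_{1} = -0.2060

The Yule-Walker equations for an AR(p) process read, in matrix form,
  Gamma_p phi = r_p,   with   (Gamma_p)_{ij} = gamma(|i - j|),
                       (r_p)_i = gamma(i),   i,j = 1..p.
Substitute the sample gammas (Toeplitz matrix and right-hand side of size 1):
  Gamma_p = [[2.0886]]
  r_p     = [-0.4303]
With p = 1 this is the single equation gamma(0) phi_1 = gamma(1):
  phi_hat_1 = gamma(1) / gamma(0) = -0.4303 / 2.0886 = -0.2060.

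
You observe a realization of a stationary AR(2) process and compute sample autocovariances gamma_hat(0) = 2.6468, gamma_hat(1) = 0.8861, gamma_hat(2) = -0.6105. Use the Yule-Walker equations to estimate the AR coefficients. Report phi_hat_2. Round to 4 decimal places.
\hat\phi_{2} = -0.3860

The Yule-Walker equations for an AR(p) process read, in matrix form,
  Gamma_p phi = r_p,   with   (Gamma_p)_{ij} = gamma(|i - j|),
                       (r_p)_i = gamma(i),   i,j = 1..p.
Substitute the sample gammas (Toeplitz matrix and right-hand side of size 2):
  Gamma_p = [[2.6468, 0.8861], [0.8861, 2.6468]]
  r_p     = [0.8861, -0.6105]
Written out:
  2.6468 phi_1 + 0.8861 phi_2 = 0.8861
  0.8861 phi_1 + 2.6468 phi_2 = -0.6105
Solve by Cramer's rule:
  det = gamma(0)^2 - gamma(1)^2 = (2.6468)^2 - (0.8861)^2 = 7.00555024 - 0.78517321 = 6.22037703
  phi_hat_1 = [gamma(1) gamma(0) - gamma(1) gamma(2)] / det = [(0.8861)(2.6468) - (0.8861)(-0.6105)] / 6.22037703 = 2.88629353 / 6.22037703 = 0.464
  phi_hat_2 = [gamma(0) gamma(2) - gamma(1)^2] / det = [(2.6468)(-0.6105) - (0.8861)^2] / 6.22037703 = -2.40104461 / 6.22037703 = -0.386
So phi_hat = [0.4640, -0.3860].
Therefore phi_hat_2 = -0.3860.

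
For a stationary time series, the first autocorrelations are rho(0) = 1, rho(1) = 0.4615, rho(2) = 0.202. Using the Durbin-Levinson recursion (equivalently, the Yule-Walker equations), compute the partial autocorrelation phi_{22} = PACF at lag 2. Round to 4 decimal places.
\phi_{22} = -0.0140

The PACF at lag k is phi_{kk}, the last component of the solution
to the Yule-Walker system G_k phi = r_k where
  (G_k)_{ij} = rho(|i - j|), (r_k)_i = rho(i), i,j = 1..k.
Equivalently, Durbin-Levinson gives phi_{kk} iteratively:
  phi_{11} = rho(1)
  phi_{kk} = [rho(k) - sum_{j=1..k-1} phi_{k-1,j} rho(k-j)]
            / [1 - sum_{j=1..k-1} phi_{k-1,j} rho(j)],
  phi_{k,j} = phi_{k-1,j} - phi_{kk} phi_{k-1,k-j},  j = 1..k-1.
Step k = 1:
  phi_11 = rho(1) = 0.4615.
Step k = 2:
  phi_22 = [rho(2) - phi_11 rho(1)] / [1 - phi_11 rho(1)] = [0.202 - (0.4615)(0.4615)] / [1 - (0.4615)(0.4615)]
         = -0.01098225 / 0.78701775 = -0.014.
Therefore phi_{22} = -0.0140.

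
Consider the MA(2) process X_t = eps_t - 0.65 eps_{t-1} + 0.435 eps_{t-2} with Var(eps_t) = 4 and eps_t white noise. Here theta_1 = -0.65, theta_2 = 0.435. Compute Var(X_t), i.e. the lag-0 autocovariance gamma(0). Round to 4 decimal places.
\gamma(0) = 6.4469

For an MA(q) process X_t = eps_t + sum_i theta_i eps_{t-i} with
Var(eps_t) = sigma^2, the variance is
  gamma(0) = sigma^2 * (1 + sum_i theta_i^2).
  sum_i theta_i^2 = (-0.65)^2 + (0.435)^2 = 0.4225 + 0.189225 = 0.611725.
  gamma(0) = 4 * (1 + 0.611725) = 4 * 1.611725 = 6.4469.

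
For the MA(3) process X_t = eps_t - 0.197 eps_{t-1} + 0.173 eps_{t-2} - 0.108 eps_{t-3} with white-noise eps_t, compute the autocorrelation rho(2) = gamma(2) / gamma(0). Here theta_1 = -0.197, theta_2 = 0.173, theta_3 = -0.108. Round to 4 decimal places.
\rho(2) = 0.1798

For an MA(q) process with theta_0 = 1, the autocovariance is
  gamma(k) = sigma^2 * sum_{i=0..q-k} theta_i * theta_{i+k},
and rho(k) = gamma(k) / gamma(0). Sigma^2 cancels.
  numerator   = (1)*(0.173) + (-0.197)*(-0.108) = 0.194276.
  denominator = (1)^2 + (-0.197)^2 + (0.173)^2 + (-0.108)^2 = 1.080402.
  rho(2) = 0.194276 / 1.080402 = 0.1798.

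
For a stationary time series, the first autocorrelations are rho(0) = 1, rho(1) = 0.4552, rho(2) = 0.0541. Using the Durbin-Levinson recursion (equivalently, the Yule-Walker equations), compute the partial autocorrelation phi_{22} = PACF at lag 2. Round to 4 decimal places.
\phi_{22} = -0.1931

The PACF at lag k is phi_{kk}, the last component of the solution
to the Yule-Walker system G_k phi = r_k where
  (G_k)_{ij} = rho(|i - j|), (r_k)_i = rho(i), i,j = 1..k.
Equivalently, Durbin-Levinson gives phi_{kk} iteratively:
  phi_{11} = rho(1)
  phi_{kk} = [rho(k) - sum_{j=1..k-1} phi_{k-1,j} rho(k-j)]
            / [1 - sum_{j=1..k-1} phi_{k-1,j} rho(j)],
  phi_{k,j} = phi_{k-1,j} - phi_{kk} phi_{k-1,k-j},  j = 1..k-1.
Step k = 1:
  phi_11 = rho(1) = 0.4552.
Step k = 2:
  phi_22 = [rho(2) - phi_11 rho(1)] / [1 - phi_11 rho(1)] = [0.0541 - (0.4552)(0.4552)] / [1 - (0.4552)(0.4552)]
         = -0.15310704 / 0.79279296 = -0.1931.
Therefore phi_{22} = -0.1931.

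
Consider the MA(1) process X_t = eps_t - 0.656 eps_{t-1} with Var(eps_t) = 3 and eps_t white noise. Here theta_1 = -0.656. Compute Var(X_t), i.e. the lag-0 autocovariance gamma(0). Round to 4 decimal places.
\gamma(0) = 4.2910

For an MA(q) process X_t = eps_t + sum_i theta_i eps_{t-i} with
Var(eps_t) = sigma^2, the variance is
  gamma(0) = sigma^2 * (1 + sum_i theta_i^2).
  sum_i theta_i^2 = (-0.656)^2 = 0.430336.
  gamma(0) = 3 * (1 + 0.430336) = 3 * 1.430336 = 4.291008, which rounds to 4.2910.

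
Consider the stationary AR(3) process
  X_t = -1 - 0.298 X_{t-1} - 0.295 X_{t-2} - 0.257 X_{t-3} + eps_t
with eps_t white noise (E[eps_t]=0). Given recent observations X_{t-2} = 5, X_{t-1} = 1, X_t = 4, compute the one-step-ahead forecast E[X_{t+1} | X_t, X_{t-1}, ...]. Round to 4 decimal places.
E[X_{t+1} \mid \mathcal F_t] = -3.7720

For an AR(p) model X_t = c + sum_i phi_i X_{t-i} + eps_t, the
one-step-ahead conditional mean is
  E[X_{t+1} | X_t, ...] = c + sum_i phi_i X_{t+1-i}.
Substitute known values:
  E[X_{t+1} | ...] = -1 + (-0.298) * (4) + (-0.295) * (1) + (-0.257) * (5)
                   = -3.7720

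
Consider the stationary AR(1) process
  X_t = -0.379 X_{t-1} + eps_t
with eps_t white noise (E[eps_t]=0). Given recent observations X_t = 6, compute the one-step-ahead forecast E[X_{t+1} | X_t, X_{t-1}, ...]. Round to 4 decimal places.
E[X_{t+1} \mid \mathcal F_t] = -2.2740

For an AR(p) model X_t = c + sum_i phi_i X_{t-i} + eps_t, the
one-step-ahead conditional mean is
  E[X_{t+1} | X_t, ...] = c + sum_i phi_i X_{t+1-i}.
Substitute known values:
  E[X_{t+1} | ...] = (-0.379) * (6)
                   = -2.2740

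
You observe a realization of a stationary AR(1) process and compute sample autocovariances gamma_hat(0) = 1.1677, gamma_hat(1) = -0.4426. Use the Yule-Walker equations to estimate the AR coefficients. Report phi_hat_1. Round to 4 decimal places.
\hat\phi_{1} = -0.3790

The Yule-Walker equations for an AR(p) process read, in matrix form,
  Gamma_p phi = r_p,   with   (Gamma_p)_{ij} = gamma(|i - j|),
                       (r_p)_i = gamma(i),   i,j = 1..p.
Substitute the sample gammas (Toeplitz matrix and right-hand side of size 1):
  Gamma_p = [[1.1677]]
  r_p     = [-0.4426]
With p = 1 this is the single equation gamma(0) phi_1 = gamma(1):
  phi_hat_1 = gamma(1) / gamma(0) = -0.4426 / 1.1677 = -0.3790.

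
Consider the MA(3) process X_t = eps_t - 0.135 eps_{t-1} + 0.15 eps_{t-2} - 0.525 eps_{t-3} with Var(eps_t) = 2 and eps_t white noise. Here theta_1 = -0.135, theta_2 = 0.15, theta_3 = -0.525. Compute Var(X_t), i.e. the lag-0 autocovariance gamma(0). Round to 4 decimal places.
\gamma(0) = 2.6327

For an MA(q) process X_t = eps_t + sum_i theta_i eps_{t-i} with
Var(eps_t) = sigma^2, the variance is
  gamma(0) = sigma^2 * (1 + sum_i theta_i^2).
  sum_i theta_i^2 = (-0.135)^2 + (0.15)^2 + (-0.525)^2 = 0.018225 + 0.0225 + 0.275625 = 0.31635.
  gamma(0) = 2 * (1 + 0.31635) = 2 * 1.31635 = 2.6327.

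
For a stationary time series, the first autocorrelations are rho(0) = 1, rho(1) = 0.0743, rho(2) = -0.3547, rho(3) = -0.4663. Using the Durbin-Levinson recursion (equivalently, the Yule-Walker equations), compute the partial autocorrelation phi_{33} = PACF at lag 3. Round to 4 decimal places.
\phi_{33} = -0.4670

The PACF at lag k is phi_{kk}, the last component of the solution
to the Yule-Walker system G_k phi = r_k where
  (G_k)_{ij} = rho(|i - j|), (r_k)_i = rho(i), i,j = 1..k.
Equivalently, Durbin-Levinson gives phi_{kk} iteratively:
  phi_{11} = rho(1)
  phi_{kk} = [rho(k) - sum_{j=1..k-1} phi_{k-1,j} rho(k-j)]
            / [1 - sum_{j=1..k-1} phi_{k-1,j} rho(j)],
  phi_{k,j} = phi_{k-1,j} - phi_{kk} phi_{k-1,k-j},  j = 1..k-1.
Step k = 1:
  phi_11 = rho(1) = 0.0743.
Step k = 2:
  phi_22 = [rho(2) - phi_11 rho(1)] / [1 - phi_11 rho(1)] = [-0.3547 - (0.0743)(0.0743)] / [1 - (0.0743)(0.0743)]
         = -0.36022049 / 0.99447951 = -0.36222.
  Update: phi_21 = phi_11 - phi_22 phi_11 = 0.0743 - (-0.36222)(0.0743) = 0.101213.
Step k = 3:
  phi_33 = [rho(3) - phi_21 rho(2) - phi_22 rho(1)] / [1 - phi_21 rho(1) - phi_22 rho(2)]
    numerator   = -0.4663 - (0.101213)(-0.3547) - (-0.36222)(0.0743) = -0.40348681
    denominator = 1 - (0.101213)(0.0743) - (-0.36222)(-0.3547) = 0.8640004
  phi_33 = -0.40348681 / 0.8640004 = -0.467.
Therefore phi_{33} = -0.4670.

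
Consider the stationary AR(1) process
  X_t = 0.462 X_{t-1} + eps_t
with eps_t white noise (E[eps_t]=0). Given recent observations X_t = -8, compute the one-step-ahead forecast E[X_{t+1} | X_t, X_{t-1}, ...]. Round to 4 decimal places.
E[X_{t+1} \mid \mathcal F_t] = -3.6960

For an AR(p) model X_t = c + sum_i phi_i X_{t-i} + eps_t, the
one-step-ahead conditional mean is
  E[X_{t+1} | X_t, ...] = c + sum_i phi_i X_{t+1-i}.
Substitute known values:
  E[X_{t+1} | ...] = (0.462) * (-8)
                   = -3.6960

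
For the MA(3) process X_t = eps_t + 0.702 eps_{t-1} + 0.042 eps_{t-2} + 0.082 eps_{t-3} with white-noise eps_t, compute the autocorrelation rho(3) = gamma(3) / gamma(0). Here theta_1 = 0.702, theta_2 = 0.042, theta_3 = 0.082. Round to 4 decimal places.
\rho(3) = 0.0546

For an MA(q) process with theta_0 = 1, the autocovariance is
  gamma(k) = sigma^2 * sum_{i=0..q-k} theta_i * theta_{i+k},
and rho(k) = gamma(k) / gamma(0). Sigma^2 cancels.
  numerator   = (1)*(0.082) = 0.082.
  denominator = (1)^2 + (0.702)^2 + (0.042)^2 + (0.082)^2 = 1.501292.
  rho(3) = 0.082 / 1.501292 = 0.0546.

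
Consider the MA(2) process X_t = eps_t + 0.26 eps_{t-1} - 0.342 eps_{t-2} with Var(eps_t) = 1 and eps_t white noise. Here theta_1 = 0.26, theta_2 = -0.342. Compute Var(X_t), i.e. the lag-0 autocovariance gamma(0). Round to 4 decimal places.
\gamma(0) = 1.1846

For an MA(q) process X_t = eps_t + sum_i theta_i eps_{t-i} with
Var(eps_t) = sigma^2, the variance is
  gamma(0) = sigma^2 * (1 + sum_i theta_i^2).
  sum_i theta_i^2 = (0.26)^2 + (-0.342)^2 = 0.0676 + 0.116964 = 0.184564.
  gamma(0) = 1 * (1 + 0.184564) = 1 * 1.184564 = 1.184564, which rounds to 1.1846.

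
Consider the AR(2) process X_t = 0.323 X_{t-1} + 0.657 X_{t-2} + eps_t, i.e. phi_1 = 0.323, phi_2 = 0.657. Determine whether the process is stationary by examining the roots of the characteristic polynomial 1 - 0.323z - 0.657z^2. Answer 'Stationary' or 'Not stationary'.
\text{Stationary}

The AR(p) characteristic polynomial is P(z) = 1 - 0.323z - 0.657z^2.
Stationarity requires all roots to lie outside the unit circle, i.e. |z| > 1 for every root.
Set 1 + (-0.323) z + (-0.657) z^2 = 0, i.e. a z^2 + b z + c = 0 with a = -0.657, b = -0.323, c = 1.
Discriminant D = b^2 - 4ac = (-0.323)^2 - 4*(-0.657)*1 = 0.104329 - (-2.628) = 2.732329.
D >= 0, so the roots are real: z = (-b +/- sqrt(D)) / (2a) = (0.323 +/- 1.652976) / (-1.314).
  z_1 = (0.323 + 1.652976) / (-1.314) = -1.5038,   |z_1| = 1.5038.
  z_2 = (0.323 - 1.652976) / (-1.314) = 1.0122,   |z_2| = 1.0122.
Moduli of all roots: 1.5038, 1.0122.
All moduli strictly greater than 1? Yes.
Verdict: Stationary.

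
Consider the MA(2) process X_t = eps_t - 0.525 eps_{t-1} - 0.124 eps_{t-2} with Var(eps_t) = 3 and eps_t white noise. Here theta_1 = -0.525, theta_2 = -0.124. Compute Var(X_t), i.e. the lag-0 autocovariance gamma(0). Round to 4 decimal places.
\gamma(0) = 3.8730

For an MA(q) process X_t = eps_t + sum_i theta_i eps_{t-i} with
Var(eps_t) = sigma^2, the variance is
  gamma(0) = sigma^2 * (1 + sum_i theta_i^2).
  sum_i theta_i^2 = (-0.525)^2 + (-0.124)^2 = 0.275625 + 0.015376 = 0.291001.
  gamma(0) = 3 * (1 + 0.291001) = 3 * 1.291001 = 3.873003, which rounds to 3.8730.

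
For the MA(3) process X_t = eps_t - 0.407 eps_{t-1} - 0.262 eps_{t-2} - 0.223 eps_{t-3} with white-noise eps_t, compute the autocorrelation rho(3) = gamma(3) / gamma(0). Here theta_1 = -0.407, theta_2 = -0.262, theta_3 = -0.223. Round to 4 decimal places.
\rho(3) = -0.1737

For an MA(q) process with theta_0 = 1, the autocovariance is
  gamma(k) = sigma^2 * sum_{i=0..q-k} theta_i * theta_{i+k},
and rho(k) = gamma(k) / gamma(0). Sigma^2 cancels.
  numerator   = (1)*(-0.223) = -0.223.
  denominator = (1)^2 + (-0.407)^2 + (-0.262)^2 + (-0.223)^2 = 1.284022.
  rho(3) = -0.223 / 1.284022 = -0.1737.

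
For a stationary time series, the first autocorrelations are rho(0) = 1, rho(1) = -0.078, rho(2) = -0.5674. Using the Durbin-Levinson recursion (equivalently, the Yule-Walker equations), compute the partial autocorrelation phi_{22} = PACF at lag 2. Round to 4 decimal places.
\phi_{22} = -0.5770

The PACF at lag k is phi_{kk}, the last component of the solution
to the Yule-Walker system G_k phi = r_k where
  (G_k)_{ij} = rho(|i - j|), (r_k)_i = rho(i), i,j = 1..k.
Equivalently, Durbin-Levinson gives phi_{kk} iteratively:
  phi_{11} = rho(1)
  phi_{kk} = [rho(k) - sum_{j=1..k-1} phi_{k-1,j} rho(k-j)]
            / [1 - sum_{j=1..k-1} phi_{k-1,j} rho(j)],
  phi_{k,j} = phi_{k-1,j} - phi_{kk} phi_{k-1,k-j},  j = 1..k-1.
Step k = 1:
  phi_11 = rho(1) = -0.078.
Step k = 2:
  phi_22 = [rho(2) - phi_11 rho(1)] / [1 - phi_11 rho(1)] = [-0.5674 - (-0.078)(-0.078)] / [1 - (-0.078)(-0.078)]
         = -0.573484 / 0.993916 = -0.577.
Therefore phi_{22} = -0.5770.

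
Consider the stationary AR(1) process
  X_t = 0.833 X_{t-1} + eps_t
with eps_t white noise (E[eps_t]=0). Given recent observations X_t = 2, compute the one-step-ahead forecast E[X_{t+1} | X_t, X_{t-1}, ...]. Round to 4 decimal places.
E[X_{t+1} \mid \mathcal F_t] = 1.6660

For an AR(p) model X_t = c + sum_i phi_i X_{t-i} + eps_t, the
one-step-ahead conditional mean is
  E[X_{t+1} | X_t, ...] = c + sum_i phi_i X_{t+1-i}.
Substitute known values:
  E[X_{t+1} | ...] = (0.833) * (2)
                   = 1.6660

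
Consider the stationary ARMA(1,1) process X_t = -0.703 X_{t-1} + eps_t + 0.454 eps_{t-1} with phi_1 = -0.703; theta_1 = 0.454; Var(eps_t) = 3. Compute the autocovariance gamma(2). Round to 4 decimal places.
\gamma(2) = 0.7069

Multiply the model equation by X_{t-k} and take expectations. With theta_0 = psi_0 = 1 and psi_j the MA(infinity) weights, this gives
  gamma(k) - sum_i phi_i gamma(k-i) = c_k,
  c_k = sigma^2 * sum_{j=k..q} theta_j psi_{j-k}   (c_k = 0 for k > q),
using gamma(-m) = gamma(m).
psi-weights needed (psi_j = theta_j + sum_i phi_i psi_{j-i}):
  psi_1 = theta_1 + phi_1 = 0.454 + (-0.703) = -0.249
Right-hand sides:
  c_0 = sigma^2 (1 + theta_1 psi_1) = 3 * (1 + (0.454)(-0.249)) = 3 * 0.886954 = 2.660862
  c_1 = sigma^2 theta_1 = 3 * (0.454) = 1.362
  c_2 = 0
Equations for k = 0 and k = 1 (AR order 1):
  gamma(0) = phi_1 gamma(1) + c_0
  gamma(1) = phi_1 gamma(0) + c_1
Substituting the second into the first: gamma(0) (1 - phi_1^2) = c_0 + phi_1 c_1, so
  gamma(0) = (c_0 + phi_1 c_1) / (1 - phi_1^2) = (2.660862 + (-0.703)(1.362)) / (1 - (-0.703)^2) = 1.703376 / 0.505791 = 3.367747.
  gamma(1) = phi_1 gamma(0) + c_1 = (-0.703)(3.367747) + (1.362) = -1.005526.
For k = 2 (> q): gamma(2) = phi_1 gamma(1) = (-0.703)(-1.005526) = 0.706885.
Therefore gamma(2) = 0.7069 (to 4 decimal places).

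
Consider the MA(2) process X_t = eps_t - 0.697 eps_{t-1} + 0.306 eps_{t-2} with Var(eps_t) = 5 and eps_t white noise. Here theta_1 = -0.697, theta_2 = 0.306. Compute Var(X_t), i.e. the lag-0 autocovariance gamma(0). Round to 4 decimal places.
\gamma(0) = 7.8972

For an MA(q) process X_t = eps_t + sum_i theta_i eps_{t-i} with
Var(eps_t) = sigma^2, the variance is
  gamma(0) = sigma^2 * (1 + sum_i theta_i^2).
  sum_i theta_i^2 = (-0.697)^2 + (0.306)^2 = 0.485809 + 0.093636 = 0.579445.
  gamma(0) = 5 * (1 + 0.579445) = 5 * 1.579445 = 7.897225, which rounds to 7.8972.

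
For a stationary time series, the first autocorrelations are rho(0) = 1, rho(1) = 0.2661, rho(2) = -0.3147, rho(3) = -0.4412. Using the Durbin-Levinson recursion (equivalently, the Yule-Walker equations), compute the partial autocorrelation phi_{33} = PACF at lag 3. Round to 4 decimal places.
\phi_{33} = -0.2760

The PACF at lag k is phi_{kk}, the last component of the solution
to the Yule-Walker system G_k phi = r_k where
  (G_k)_{ij} = rho(|i - j|), (r_k)_i = rho(i), i,j = 1..k.
Equivalently, Durbin-Levinson gives phi_{kk} iteratively:
  phi_{11} = rho(1)
  phi_{kk} = [rho(k) - sum_{j=1..k-1} phi_{k-1,j} rho(k-j)]
            / [1 - sum_{j=1..k-1} phi_{k-1,j} rho(j)],
  phi_{k,j} = phi_{k-1,j} - phi_{kk} phi_{k-1,k-j},  j = 1..k-1.
Step k = 1:
  phi_11 = rho(1) = 0.2661.
Step k = 2:
  phi_22 = [rho(2) - phi_11 rho(1)] / [1 - phi_11 rho(1)] = [-0.3147 - (0.2661)(0.2661)] / [1 - (0.2661)(0.2661)]
         = -0.38550921 / 0.92919079 = -0.414887.
  Update: phi_21 = phi_11 - phi_22 phi_11 = 0.2661 - (-0.414887)(0.2661) = 0.376501.
Step k = 3:
  phi_33 = [rho(3) - phi_21 rho(2) - phi_22 rho(1)] / [1 - phi_21 rho(1) - phi_22 rho(2)]
    numerator   = -0.4412 - (0.376501)(-0.3147) - (-0.414887)(0.2661) = -0.21231356
    denominator = 1 - (0.376501)(0.2661) - (-0.414887)(-0.3147) = 0.76924802
  phi_33 = -0.21231356 / 0.76924802 = -0.276.
Therefore phi_{33} = -0.2760.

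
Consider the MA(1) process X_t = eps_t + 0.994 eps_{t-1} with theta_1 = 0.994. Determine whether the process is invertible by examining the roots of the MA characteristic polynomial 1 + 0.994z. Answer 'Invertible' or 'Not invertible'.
\text{Invertible}

The MA(q) characteristic polynomial is P(z) = 1 + 0.994z.
Invertibility requires all roots to lie outside the unit circle, i.e. |z| > 1 for every root.
This is linear in z: 1 + (0.994) z = 0  =>  z = -1/(0.994) = -1.006036,  |z| = 1.006036.
Moduli of all roots: 1.0060.
All moduli strictly greater than 1? Yes.
Verdict: Invertible.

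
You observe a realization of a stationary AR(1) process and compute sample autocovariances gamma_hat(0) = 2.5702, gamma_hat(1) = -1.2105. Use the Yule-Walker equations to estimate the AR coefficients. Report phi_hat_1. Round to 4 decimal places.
\hat\phi_{1} = -0.4710

The Yule-Walker equations for an AR(p) process read, in matrix form,
  Gamma_p phi = r_p,   with   (Gamma_p)_{ij} = gamma(|i - j|),
                       (r_p)_i = gamma(i),   i,j = 1..p.
Substitute the sample gammas (Toeplitz matrix and right-hand side of size 1):
  Gamma_p = [[2.5702]]
  r_p     = [-1.2105]
With p = 1 this is the single equation gamma(0) phi_1 = gamma(1):
  phi_hat_1 = gamma(1) / gamma(0) = -1.2105 / 2.5702 = -0.4710.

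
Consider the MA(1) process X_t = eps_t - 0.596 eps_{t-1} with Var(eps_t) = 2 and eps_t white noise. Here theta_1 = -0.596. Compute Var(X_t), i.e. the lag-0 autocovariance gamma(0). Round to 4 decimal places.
\gamma(0) = 2.7104

For an MA(q) process X_t = eps_t + sum_i theta_i eps_{t-i} with
Var(eps_t) = sigma^2, the variance is
  gamma(0) = sigma^2 * (1 + sum_i theta_i^2).
  sum_i theta_i^2 = (-0.596)^2 = 0.355216.
  gamma(0) = 2 * (1 + 0.355216) = 2 * 1.355216 = 2.710432, which rounds to 2.7104.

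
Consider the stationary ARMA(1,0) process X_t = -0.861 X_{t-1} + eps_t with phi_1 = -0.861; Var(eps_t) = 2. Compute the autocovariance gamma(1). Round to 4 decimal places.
\gamma(1) = -6.6569

Multiply the model equation by X_{t-k} and take expectations. With theta_0 = psi_0 = 1 and psi_j the MA(infinity) weights, this gives
  gamma(k) - sum_i phi_i gamma(k-i) = c_k,
  c_k = sigma^2 * sum_{j=k..q} theta_j psi_{j-k}   (c_k = 0 for k > q),
using gamma(-m) = gamma(m).
Pure AR (q = 0): c_0 = sigma^2 = 2, c_k = 0 for k >= 1.
Equations for k = 0 and k = 1 (AR order 1):
  gamma(0) = phi_1 gamma(1) + c_0
  gamma(1) = phi_1 gamma(0) + c_1
Substituting the second into the first: gamma(0) (1 - phi_1^2) = c_0 + phi_1 c_1, so
  gamma(0) = c_0 / (1 - phi_1^2) = 2 / (1 - (-0.861)^2) = 2 / 0.258679 = 7.73159.
  gamma(1) = phi_1 gamma(0) = (-0.861)(7.73159) = -6.656899.
Therefore gamma(1) = -6.6569 (to 4 decimal places).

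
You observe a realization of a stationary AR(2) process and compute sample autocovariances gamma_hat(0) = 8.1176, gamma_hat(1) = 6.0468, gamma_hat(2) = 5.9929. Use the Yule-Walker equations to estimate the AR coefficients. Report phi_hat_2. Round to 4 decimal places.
\hat\phi_{2} = 0.4120

The Yule-Walker equations for an AR(p) process read, in matrix form,
  Gamma_p phi = r_p,   with   (Gamma_p)_{ij} = gamma(|i - j|),
                       (r_p)_i = gamma(i),   i,j = 1..p.
Substitute the sample gammas (Toeplitz matrix and right-hand side of size 2):
  Gamma_p = [[8.1176, 6.0468], [6.0468, 8.1176]]
  r_p     = [6.0468, 5.9929]
Written out:
  8.1176 phi_1 + 6.0468 phi_2 = 6.0468
  6.0468 phi_1 + 8.1176 phi_2 = 5.9929
Solve by Cramer's rule:
  det = gamma(0)^2 - gamma(1)^2 = (8.1176)^2 - (6.0468)^2 = 65.89542976 - 36.56379024 = 29.33163952
  phi_hat_1 = [gamma(1) gamma(0) - gamma(1) gamma(2)] / det = [(6.0468)(8.1176) - (6.0468)(5.9929)] / 29.33163952 = 12.84763596 / 29.33163952 = 0.438
  phi_hat_2 = [gamma(0) gamma(2) - gamma(1)^2] / det = [(8.1176)(5.9929) - (6.0468)^2] / 29.33163952 = 12.0841748 / 29.33163952 = 0.412
So phi_hat = [0.4380, 0.4120].
Therefore phi_hat_2 = 0.4120.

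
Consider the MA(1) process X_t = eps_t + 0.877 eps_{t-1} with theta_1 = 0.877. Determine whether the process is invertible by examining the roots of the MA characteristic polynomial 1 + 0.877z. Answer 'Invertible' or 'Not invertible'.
\text{Invertible}

The MA(q) characteristic polynomial is P(z) = 1 + 0.877z.
Invertibility requires all roots to lie outside the unit circle, i.e. |z| > 1 for every root.
This is linear in z: 1 + (0.877) z = 0  =>  z = -1/(0.877) = -1.140251,  |z| = 1.140251.
Moduli of all roots: 1.1403.
All moduli strictly greater than 1? Yes.
Verdict: Invertible.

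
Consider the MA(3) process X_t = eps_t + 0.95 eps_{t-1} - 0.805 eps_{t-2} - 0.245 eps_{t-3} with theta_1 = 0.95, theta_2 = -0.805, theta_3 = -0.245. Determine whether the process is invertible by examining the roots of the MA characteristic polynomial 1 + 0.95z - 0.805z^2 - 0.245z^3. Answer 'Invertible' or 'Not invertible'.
\text{Not invertible}

The MA(q) characteristic polynomial is P(z) = 1 + 0.95z - 0.805z^2 - 0.245z^3.
Invertibility requires all roots to lie outside the unit circle, i.e. |z| > 1 for every root.
Degree 3: look for a simple real root z0 first, then factor out (1 - z/z0) and solve the remaining quadratic.
Testing z0 = -4: P(-4) = 1 + (0.95)(-4) + (-0.805)(-4)^2 + (-0.245)(-4)^3
  = 1 + (-3.8) + (-12.88) + (15.68) = 0.  So z_0 = -4 is a root, |z_0| = 4.
Divide out the factor (1 + 0.25 z) = (1 - z/z0) (since 1/z0 = -0.25):
  P(z) = (1 + 0.25 z)(1 + (0.7) z + (-0.98) z^2)
  [check: z-coef 0.7 - (-0.25) = 0.95; z^2-coef -0.98 - (-0.25)(0.7) = -0.805; z^3-coef -(-0.25)(-0.98) = -0.245.]
Remaining roots from the quadratic factor 1 + (0.7) z + (-0.98) z^2:
  Set 1 + (0.7) z + (-0.98) z^2 = 0, i.e. a z^2 + b z + c = 0 with a = -0.98, b = 0.7, c = 1.
  Discriminant D = b^2 - 4ac = (0.7)^2 - 4*(-0.98)*1 = 0.49 - (-3.92) = 4.41.
  D >= 0, so the roots are real: z = (-b +/- sqrt(D)) / (2a) = (-0.7 +/- 2.1) / (-1.96).
    z_1 = (-0.7 + 2.1) / (-1.96) = -0.7143,   |z_1| = 0.7143.
    z_2 = (-0.7 - 2.1) / (-1.96) = 1.4286,   |z_2| = 1.4286.
Moduli of all roots: 4.0000, 0.7143, 1.4286.
All moduli strictly greater than 1? No.
Verdict: Not invertible.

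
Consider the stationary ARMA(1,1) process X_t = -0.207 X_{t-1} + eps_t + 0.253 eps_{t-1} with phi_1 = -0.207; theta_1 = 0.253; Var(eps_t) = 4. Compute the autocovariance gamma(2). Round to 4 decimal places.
\gamma(2) = -0.0377

Multiply the model equation by X_{t-k} and take expectations. With theta_0 = psi_0 = 1 and psi_j the MA(infinity) weights, this gives
  gamma(k) - sum_i phi_i gamma(k-i) = c_k,
  c_k = sigma^2 * sum_{j=k..q} theta_j psi_{j-k}   (c_k = 0 for k > q),
using gamma(-m) = gamma(m).
psi-weights needed (psi_j = theta_j + sum_i phi_i psi_{j-i}):
  psi_1 = theta_1 + phi_1 = 0.253 + (-0.207) = 0.046
Right-hand sides:
  c_0 = sigma^2 (1 + theta_1 psi_1) = 4 * (1 + (0.253)(0.046)) = 4 * 1.011638 = 4.046552
  c_1 = sigma^2 theta_1 = 4 * (0.253) = 1.012
  c_2 = 0
Equations for k = 0 and k = 1 (AR order 1):
  gamma(0) = phi_1 gamma(1) + c_0
  gamma(1) = phi_1 gamma(0) + c_1
Substituting the second into the first: gamma(0) (1 - phi_1^2) = c_0 + phi_1 c_1, so
  gamma(0) = (c_0 + phi_1 c_1) / (1 - phi_1^2) = (4.046552 + (-0.207)(1.012)) / (1 - (-0.207)^2) = 3.837068 / 0.957151 = 4.008843.
  gamma(1) = phi_1 gamma(0) + c_1 = (-0.207)(4.008843) + (1.012) = 0.18217.
For k = 2 (> q): gamma(2) = phi_1 gamma(1) = (-0.207)(0.18217) = -0.037709.
Therefore gamma(2) = -0.0377 (to 4 decimal places).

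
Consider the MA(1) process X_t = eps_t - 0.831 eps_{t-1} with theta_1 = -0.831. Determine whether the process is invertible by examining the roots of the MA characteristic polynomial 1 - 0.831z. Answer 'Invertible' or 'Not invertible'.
\text{Invertible}

The MA(q) characteristic polynomial is P(z) = 1 - 0.831z.
Invertibility requires all roots to lie outside the unit circle, i.e. |z| > 1 for every root.
This is linear in z: 1 + (-0.831) z = 0  =>  z = -1/(-0.831) = 1.203369,  |z| = 1.203369.
Moduli of all roots: 1.2034.
All moduli strictly greater than 1? Yes.
Verdict: Invertible.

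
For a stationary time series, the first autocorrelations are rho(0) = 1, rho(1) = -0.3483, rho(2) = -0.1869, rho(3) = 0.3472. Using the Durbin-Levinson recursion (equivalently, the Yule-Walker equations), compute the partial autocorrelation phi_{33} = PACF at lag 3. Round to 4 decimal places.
\phi_{33} = 0.1779

The PACF at lag k is phi_{kk}, the last component of the solution
to the Yule-Walker system G_k phi = r_k where
  (G_k)_{ij} = rho(|i - j|), (r_k)_i = rho(i), i,j = 1..k.
Equivalently, Durbin-Levinson gives phi_{kk} iteratively:
  phi_{11} = rho(1)
  phi_{kk} = [rho(k) - sum_{j=1..k-1} phi_{k-1,j} rho(k-j)]
            / [1 - sum_{j=1..k-1} phi_{k-1,j} rho(j)],
  phi_{k,j} = phi_{k-1,j} - phi_{kk} phi_{k-1,k-j},  j = 1..k-1.
Step k = 1:
  phi_11 = rho(1) = -0.3483.
Step k = 2:
  phi_22 = [rho(2) - phi_11 rho(1)] / [1 - phi_11 rho(1)] = [-0.1869 - (-0.3483)(-0.3483)] / [1 - (-0.3483)(-0.3483)]
         = -0.30821289 / 0.87868711 = -0.350765.
  Update: phi_21 = phi_11 - phi_22 phi_11 = -0.3483 - (-0.350765)(-0.3483) = -0.470472.
Step k = 3:
  phi_33 = [rho(3) - phi_21 rho(2) - phi_22 rho(1)] / [1 - phi_21 rho(1) - phi_22 rho(2)]
    numerator   = 0.3472 - (-0.470472)(-0.1869) - (-0.350765)(-0.3483) = 0.13709734
    denominator = 1 - (-0.470472)(-0.3483) - (-0.350765)(-0.1869) = 0.77057674
  phi_33 = 0.13709734 / 0.77057674 = 0.1779.
Therefore phi_{33} = 0.1779.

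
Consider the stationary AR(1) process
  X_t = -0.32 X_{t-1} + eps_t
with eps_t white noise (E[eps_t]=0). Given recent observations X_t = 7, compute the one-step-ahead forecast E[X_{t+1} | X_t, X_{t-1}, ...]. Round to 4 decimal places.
E[X_{t+1} \mid \mathcal F_t] = -2.2400

For an AR(p) model X_t = c + sum_i phi_i X_{t-i} + eps_t, the
one-step-ahead conditional mean is
  E[X_{t+1} | X_t, ...] = c + sum_i phi_i X_{t+1-i}.
Substitute known values:
  E[X_{t+1} | ...] = (-0.32) * (7)
                   = -2.2400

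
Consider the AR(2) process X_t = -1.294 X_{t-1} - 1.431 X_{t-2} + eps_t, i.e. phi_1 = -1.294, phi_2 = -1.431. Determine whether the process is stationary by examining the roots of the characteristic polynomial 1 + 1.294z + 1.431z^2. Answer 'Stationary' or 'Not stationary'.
\text{Not stationary}

The AR(p) characteristic polynomial is P(z) = 1 + 1.294z + 1.431z^2.
Stationarity requires all roots to lie outside the unit circle, i.e. |z| > 1 for every root.
Set 1 + (1.294) z + (1.431) z^2 = 0, i.e. a z^2 + b z + c = 0 with a = 1.431, b = 1.294, c = 1.
Discriminant D = b^2 - 4ac = (1.294)^2 - 4*(1.431)*1 = 1.674436 - (5.724) = -4.049564.
D < 0, so the roots are the complex-conjugate pair z = (-b +/- i sqrt(-D)) / (2a) = -0.4521 +/- 0.7031i.
For a conjugate pair |z|^2 = z * conj(z) = (product of roots) = c/a = 1/(1.431) = 0.698812, so |z| = sqrt(0.698812) = 0.8359 for both roots.
Moduli of all roots: 0.8359, 0.8359.
All moduli strictly greater than 1? No.
Verdict: Not stationary.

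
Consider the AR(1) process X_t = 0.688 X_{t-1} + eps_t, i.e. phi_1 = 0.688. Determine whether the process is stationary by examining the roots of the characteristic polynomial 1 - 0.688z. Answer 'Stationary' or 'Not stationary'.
\text{Stationary}

The AR(p) characteristic polynomial is P(z) = 1 - 0.688z.
Stationarity requires all roots to lie outside the unit circle, i.e. |z| > 1 for every root.
This is linear in z: 1 + (-0.688) z = 0  =>  z = -1/(-0.688) = 1.453488,  |z| = 1.453488.
Moduli of all roots: 1.4535.
All moduli strictly greater than 1? Yes.
Verdict: Stationary.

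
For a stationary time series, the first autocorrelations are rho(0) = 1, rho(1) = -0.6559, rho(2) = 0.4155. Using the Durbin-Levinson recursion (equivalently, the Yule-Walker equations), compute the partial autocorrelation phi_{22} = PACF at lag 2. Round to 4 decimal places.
\phi_{22} = -0.0258

The PACF at lag k is phi_{kk}, the last component of the solution
to the Yule-Walker system G_k phi = r_k where
  (G_k)_{ij} = rho(|i - j|), (r_k)_i = rho(i), i,j = 1..k.
Equivalently, Durbin-Levinson gives phi_{kk} iteratively:
  phi_{11} = rho(1)
  phi_{kk} = [rho(k) - sum_{j=1..k-1} phi_{k-1,j} rho(k-j)]
            / [1 - sum_{j=1..k-1} phi_{k-1,j} rho(j)],
  phi_{k,j} = phi_{k-1,j} - phi_{kk} phi_{k-1,k-j},  j = 1..k-1.
Step k = 1:
  phi_11 = rho(1) = -0.6559.
Step k = 2:
  phi_22 = [rho(2) - phi_11 rho(1)] / [1 - phi_11 rho(1)] = [0.4155 - (-0.6559)(-0.6559)] / [1 - (-0.6559)(-0.6559)]
         = -0.01470481 / 0.56979519 = -0.0258.
Therefore phi_{22} = -0.0258.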